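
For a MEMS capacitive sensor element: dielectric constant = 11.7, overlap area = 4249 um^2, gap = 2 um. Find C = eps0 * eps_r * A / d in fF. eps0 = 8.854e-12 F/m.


Step 1: Convert area to m^2: A = 4249e-12 m^2
Step 2: Convert gap to m: d = 2e-6 m
Step 3: C = eps0 * eps_r * A / d
C = 8.854e-12 * 11.7 * 4249e-12 / 2e-6
Step 4: Convert to fF (multiply by 1e15).
C = 220.08 fF


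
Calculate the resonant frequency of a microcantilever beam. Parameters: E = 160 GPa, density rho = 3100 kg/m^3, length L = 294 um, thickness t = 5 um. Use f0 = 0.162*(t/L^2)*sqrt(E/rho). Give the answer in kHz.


Step 1: Convert units to SI.
t_SI = 5e-6 m, L_SI = 294e-6 m
Step 2: Calculate sqrt(E/rho).
sqrt(160e9 / 3100) = 7184.21 m/s
Step 3: Compute f0.
f0 = 0.162 * 5e-6 / (294e-6)^2 * 7184.21 = 67323.9 Hz = 67.32 kHz


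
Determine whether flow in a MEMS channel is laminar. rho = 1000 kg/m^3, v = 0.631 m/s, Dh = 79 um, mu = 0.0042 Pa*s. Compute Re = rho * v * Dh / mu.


Step 1: Convert Dh to meters: Dh = 79e-6 m
Step 2: Re = rho * v * Dh / mu
Re = 1000 * 0.631 * 79e-6 / 0.0042
Re = 11.869
Since Re = 11.869 is below ~2300, the flow is laminar.


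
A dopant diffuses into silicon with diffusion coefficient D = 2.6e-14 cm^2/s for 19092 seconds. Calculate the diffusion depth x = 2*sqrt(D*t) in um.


Step 1: Compute D*t = 2.6e-14 * 19092 = 4.96392e-10 cm^2
Step 2: sqrt(D*t) = 2.228e-05 cm
Step 3: x = 2 * 2.228e-05 cm = 4.456e-05 cm
Step 4: Convert to um (1 cm = 1e4 um): x = 0.446 um


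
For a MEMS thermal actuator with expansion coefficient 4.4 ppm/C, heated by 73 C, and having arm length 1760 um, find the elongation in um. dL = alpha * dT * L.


Step 1: Convert CTE: alpha = 4.4 ppm/C = 4.4e-6 /C
Step 2: dL = 4.4e-6 * 73 * 1760
dL = 0.5653 um


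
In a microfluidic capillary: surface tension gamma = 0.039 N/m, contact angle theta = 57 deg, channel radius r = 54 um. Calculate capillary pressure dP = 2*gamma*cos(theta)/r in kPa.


Step 1: cos(57 deg) = 0.5446
Step 2: Convert r to m: r = 54e-6 m
Step 3: dP = 2 * 0.039 * 0.5446 / 54e-6 = 786.6 Pa
Step 4: Convert Pa to kPa (divide by 1000).
dP = 0.79 kPa


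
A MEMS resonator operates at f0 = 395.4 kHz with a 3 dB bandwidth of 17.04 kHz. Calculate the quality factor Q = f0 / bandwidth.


Step 1: Q = f0 / bandwidth
Step 2: Q = 395.4 / 17.04
Q = 23.2


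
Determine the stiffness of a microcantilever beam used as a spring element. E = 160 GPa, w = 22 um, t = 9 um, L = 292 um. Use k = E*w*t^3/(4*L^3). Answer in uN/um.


Step 1: Convert E to consistent units (1 GPa = 1000 uN/um^2).
E = 160 GPa = 160000 uN/um^2
Step 2: Compute t^3 = 9^3 = 729
Step 3: Compute L^3 = 292^3 = 24897088
Step 4: k = 160000 * 22 * 729 / (4 * 24897088)
k = 25.7669 uN/um


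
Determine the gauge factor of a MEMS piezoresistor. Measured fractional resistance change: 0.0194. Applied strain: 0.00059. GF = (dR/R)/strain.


Step 1: Identify values.
dR/R = 0.0194, strain = 0.00059
Step 2: GF = (dR/R) / strain = 0.0194 / 0.00059
GF = 32.9


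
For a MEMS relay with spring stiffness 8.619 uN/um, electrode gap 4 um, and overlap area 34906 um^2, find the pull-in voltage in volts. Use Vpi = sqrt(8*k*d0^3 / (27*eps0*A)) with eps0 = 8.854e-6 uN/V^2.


Step 1: Compute numerator: 8 * k * d0^3 = 8 * 8.619 * 4^3 = 4412.928
Step 2: Compute denominator: 27 * eps0 * A = 27 * 8.854e-6 * 34906 = 8.344559
Step 3: Vpi = sqrt(4412.928 / 8.344559)
Vpi = 23.0 V


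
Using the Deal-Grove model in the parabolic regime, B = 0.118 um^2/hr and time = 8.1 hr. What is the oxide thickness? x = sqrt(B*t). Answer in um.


Step 1: Compute B*t = 0.118 * 8.1 = 0.9558
Step 2: x = sqrt(0.9558)
x = 0.978 um


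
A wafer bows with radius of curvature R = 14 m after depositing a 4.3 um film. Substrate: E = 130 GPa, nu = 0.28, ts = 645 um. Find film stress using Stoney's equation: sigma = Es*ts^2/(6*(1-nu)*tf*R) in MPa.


Step 1: Compute numerator: Es * ts^2 = 130 * 645^2 = 54083250 (GPa*um^2)
Step 2: Compute denominator (R in um): 6*(1-nu)*tf*R = 6*0.72*4.3*14e6 = 260064000.0 (um^2)
Step 3: sigma (GPa) = 54083250 / 260064000.0 = 2.07961e-01 GPa
Step 4: Convert to MPa (x1000): sigma = 208.0 MPa


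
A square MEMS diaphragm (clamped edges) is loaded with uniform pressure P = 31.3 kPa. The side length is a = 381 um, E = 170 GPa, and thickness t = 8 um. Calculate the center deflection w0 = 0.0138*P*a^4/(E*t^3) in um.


Step 1: Convert pressure to compatible units (E is in GPa, so P in GPa).
P = 31.3 kPa = 31.3e-6 GPa
Step 2: Compute numerator: 0.0138 * P * a^4.
a^4 = 381^4 = 21071715921
numerator = 0.0138 * 31.3e-6 * 21071715921 = 9.10172e+03
Step 3: Compute denominator: E * t^3 = 170 * 8^3 = 87040
Step 4: w0 = numerator / denominator = 9.10172e+03 / 87040 = 0.1046 um


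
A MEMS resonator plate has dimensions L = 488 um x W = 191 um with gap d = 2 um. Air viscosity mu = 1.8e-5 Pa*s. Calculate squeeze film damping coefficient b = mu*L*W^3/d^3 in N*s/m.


Step 1: Convert to SI.
L = 488e-6 m, W = 191e-6 m, d = 2e-6 m
Step 2: W^3 = (191e-6)^3 = 6.97e-12 m^3
Step 3: d^3 = (2e-6)^3 = 8.00e-18 m^3
Step 4: b = 1.8e-5 * 488e-6 * 6.97e-12 / 8.00e-18
b = 7.65e-03 N*s/m


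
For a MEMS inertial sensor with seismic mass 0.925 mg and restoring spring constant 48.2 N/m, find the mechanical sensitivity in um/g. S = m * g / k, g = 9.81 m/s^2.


Step 1: Convert mass: m = 0.925 mg = 9.25e-07 kg
Step 2: S = m * g / k = 9.25e-07 * 9.81 / 48.2
Step 3: S = 1.88e-07 m/g
Step 4: Convert to um/g: S = 0.188 um/g


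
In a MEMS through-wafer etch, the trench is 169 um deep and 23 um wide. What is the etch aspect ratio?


Step 1: AR = depth / width
Step 2: AR = 169 / 23
AR = 7.3


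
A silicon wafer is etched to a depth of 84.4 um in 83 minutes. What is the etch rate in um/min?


Step 1: Etch rate = depth / time
Step 2: rate = 84.4 / 83
rate = 1.017 um/min


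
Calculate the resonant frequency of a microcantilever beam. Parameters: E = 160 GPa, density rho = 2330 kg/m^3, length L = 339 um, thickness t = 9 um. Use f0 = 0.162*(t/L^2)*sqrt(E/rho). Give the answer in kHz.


Step 1: Convert units to SI.
t_SI = 9e-6 m, L_SI = 339e-6 m
Step 2: Calculate sqrt(E/rho).
sqrt(160e9 / 2330) = 8286.71 m/s
Step 3: Compute f0.
f0 = 0.162 * 9e-6 / (339e-6)^2 * 8286.71 = 105133.3 Hz = 105.13 kHz


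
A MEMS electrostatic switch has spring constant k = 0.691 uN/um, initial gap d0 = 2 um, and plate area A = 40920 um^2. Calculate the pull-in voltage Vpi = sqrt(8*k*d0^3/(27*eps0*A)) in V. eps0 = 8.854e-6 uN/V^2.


Step 1: Compute numerator: 8 * k * d0^3 = 8 * 0.691 * 2^3 = 44.224
Step 2: Compute denominator: 27 * eps0 * A = 27 * 8.854e-6 * 40920 = 9.782253
Step 3: Vpi = sqrt(44.224 / 9.782253)
Vpi = 2.13 V


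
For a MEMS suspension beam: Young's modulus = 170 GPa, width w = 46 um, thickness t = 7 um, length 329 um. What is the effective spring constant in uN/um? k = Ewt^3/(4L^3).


Step 1: Convert E to consistent units (1 GPa = 1000 uN/um^2).
E = 170 GPa = 170000 uN/um^2
Step 2: Compute t^3 = 7^3 = 343
Step 3: Compute L^3 = 329^3 = 35611289
Step 4: k = 170000 * 46 * 343 / (4 * 35611289)
k = 18.8301 uN/um


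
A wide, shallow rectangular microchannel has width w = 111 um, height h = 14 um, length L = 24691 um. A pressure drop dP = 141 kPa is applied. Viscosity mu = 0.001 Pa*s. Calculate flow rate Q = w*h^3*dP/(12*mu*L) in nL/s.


Step 1: Convert all dimensions to SI (meters).
w = 111e-6 m, h = 14e-6 m, L = 24691e-6 m, dP = 141e3 Pa
Step 2: Q = w * h^3 * dP / (12 * mu * L)
Q = 111e-6 * (14e-6)^3 * 141e3 / (12 * 0.001 * 24691e-6) = 1.4494601e-10 m^3/s
Step 3: Convert Q from m^3/s to nL/s (1 m^3 = 1e12 nL, so multiply by 1e12).
Q = 144.946 nL/s


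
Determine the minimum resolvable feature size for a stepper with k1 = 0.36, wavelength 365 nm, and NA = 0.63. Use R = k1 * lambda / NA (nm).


Step 1: Identify values: k1 = 0.36, lambda = 365 nm, NA = 0.63
Step 2: R = k1 * lambda / NA
R = 0.36 * 365 / 0.63
R = 208.6 nm


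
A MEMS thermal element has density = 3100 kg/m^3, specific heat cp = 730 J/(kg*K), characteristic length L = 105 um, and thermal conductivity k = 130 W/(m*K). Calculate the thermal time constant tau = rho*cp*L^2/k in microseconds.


Step 1: Convert L to m: L = 105e-6 m
Step 2: L^2 = (105e-6)^2 = 1.1025e-08 m^2
Step 3: tau = 3100 * 730 * 1.1025e-08 / 130 = 1.919198e-04 s
Step 4: Convert to microseconds (multiply by 1e6).
tau = 191.92 us


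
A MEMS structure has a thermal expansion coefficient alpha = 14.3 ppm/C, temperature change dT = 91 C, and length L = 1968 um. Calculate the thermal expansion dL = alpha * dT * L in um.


Step 1: Convert CTE: alpha = 14.3 ppm/C = 14.3e-6 /C
Step 2: dL = 14.3e-6 * 91 * 1968
dL = 2.561 um


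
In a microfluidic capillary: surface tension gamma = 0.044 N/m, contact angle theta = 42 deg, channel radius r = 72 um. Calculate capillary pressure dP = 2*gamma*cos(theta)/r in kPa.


Step 1: cos(42 deg) = 0.7431
Step 2: Convert r to m: r = 72e-6 m
Step 3: dP = 2 * 0.044 * 0.7431 / 72e-6 = 908.2 Pa
Step 4: Convert Pa to kPa (divide by 1000).
dP = 0.91 kPa


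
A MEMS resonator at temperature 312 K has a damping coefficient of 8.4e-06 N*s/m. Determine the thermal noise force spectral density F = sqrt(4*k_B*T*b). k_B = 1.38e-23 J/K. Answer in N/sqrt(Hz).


Step 1: Compute 4 * k_B * T * b
= 4 * 1.38e-23 * 312 * 8.4e-06
= 1.4467e-25 N^2/Hz
Step 2: F_noise = sqrt(1.4467e-25)
F_noise = 3.80e-13 N/sqrt(Hz)


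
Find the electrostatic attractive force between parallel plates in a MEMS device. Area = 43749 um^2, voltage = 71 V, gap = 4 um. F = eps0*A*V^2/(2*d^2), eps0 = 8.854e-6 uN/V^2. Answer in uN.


Step 1: Identify parameters.
eps0 = 8.854e-6 uN/V^2, A = 43749 um^2, V = 71 V, d = 4 um
Step 2: Compute V^2 = 71^2 = 5041
Step 3: Compute d^2 = 4^2 = 16
Step 4: F = 0.5 * 8.854e-6 * 43749 * 5041 / 16
F = 61.02 uN


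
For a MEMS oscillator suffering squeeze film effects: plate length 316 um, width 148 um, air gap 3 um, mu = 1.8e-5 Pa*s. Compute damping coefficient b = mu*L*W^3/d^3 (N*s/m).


Step 1: Convert to SI.
L = 316e-6 m, W = 148e-6 m, d = 3e-6 m
Step 2: W^3 = (148e-6)^3 = 3.24e-12 m^3
Step 3: d^3 = (3e-6)^3 = 2.70e-17 m^3
Step 4: b = 1.8e-5 * 316e-6 * 3.24e-12 / 2.70e-17
b = 6.83e-04 N*s/m


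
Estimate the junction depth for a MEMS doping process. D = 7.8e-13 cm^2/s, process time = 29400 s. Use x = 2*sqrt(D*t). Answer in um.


Step 1: Compute D*t = 7.8e-13 * 29400 = 2.2932e-08 cm^2
Step 2: sqrt(D*t) = 1.51433e-04 cm
Step 3: x = 2 * 1.51433e-04 cm = 3.02866e-04 cm
Step 4: Convert to um (1 cm = 1e4 um): x = 3.029 um


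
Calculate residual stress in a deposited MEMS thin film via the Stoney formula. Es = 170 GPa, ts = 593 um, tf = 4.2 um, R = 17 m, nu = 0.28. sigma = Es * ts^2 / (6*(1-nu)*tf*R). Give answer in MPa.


Step 1: Compute numerator: Es * ts^2 = 170 * 593^2 = 59780330 (GPa*um^2)
Step 2: Compute denominator (R in um): 6*(1-nu)*tf*R = 6*0.72*4.2*17e6 = 308448000.0 (um^2)
Step 3: sigma (GPa) = 59780330 / 308448000.0 = 1.9381e-01 GPa
Step 4: Convert to MPa (x1000): sigma = 193.8 MPa


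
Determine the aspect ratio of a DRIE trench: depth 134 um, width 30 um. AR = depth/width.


Step 1: AR = depth / width
Step 2: AR = 134 / 30
AR = 4.5


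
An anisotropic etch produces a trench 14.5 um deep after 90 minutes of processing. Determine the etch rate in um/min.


Step 1: Etch rate = depth / time
Step 2: rate = 14.5 / 90
rate = 0.161 um/min


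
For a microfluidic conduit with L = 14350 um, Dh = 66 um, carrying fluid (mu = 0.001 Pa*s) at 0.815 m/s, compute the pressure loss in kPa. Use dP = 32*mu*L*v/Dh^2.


Step 1: Convert to SI: L = 14350e-6 m, Dh = 66e-6 m
Step 2: dP = 32 * 0.001 * 14350e-6 * 0.815 / (66e-6)^2
Step 3: dP = 85915.52 Pa
Step 4: Convert to kPa: dP = 85.92 kPa


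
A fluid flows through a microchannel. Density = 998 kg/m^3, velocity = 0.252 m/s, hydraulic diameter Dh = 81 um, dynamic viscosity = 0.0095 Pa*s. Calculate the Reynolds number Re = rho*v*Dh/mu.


Step 1: Convert Dh to meters: Dh = 81e-6 m
Step 2: Re = rho * v * Dh / mu
Re = 998 * 0.252 * 81e-6 / 0.0095
Re = 2.144


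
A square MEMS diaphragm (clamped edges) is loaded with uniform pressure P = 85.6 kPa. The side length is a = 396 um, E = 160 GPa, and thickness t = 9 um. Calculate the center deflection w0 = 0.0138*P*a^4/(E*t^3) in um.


Step 1: Convert pressure to compatible units (E is in GPa, so P in GPa).
P = 85.6 kPa = 85.6e-6 GPa
Step 2: Compute numerator: 0.0138 * P * a^4.
a^4 = 396^4 = 24591257856
numerator = 0.0138 * 85.6e-6 * 24591257856 = 2.9049e+04
Step 3: Compute denominator: E * t^3 = 160 * 9^3 = 116640
Step 4: w0 = numerator / denominator = 2.9049e+04 / 116640 = 0.249 um


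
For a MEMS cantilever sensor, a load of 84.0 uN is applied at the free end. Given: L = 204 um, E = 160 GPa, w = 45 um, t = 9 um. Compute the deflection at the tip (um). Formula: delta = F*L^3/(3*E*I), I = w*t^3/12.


Step 1: Calculate the second moment of area.
I = w * t^3 / 12 = 45 * 9^3 / 12 = 2733.75 um^4
Step 2: Convert E to consistent units (1 GPa = 1000 uN/um^2).
E = 160 GPa = 160000 uN/um^2
Step 3: Calculate tip deflection.
delta = F * L^3 / (3 * E * I)
delta = 84.0 * 204^3 / (3 * 160000 * 2733.75)
delta = 0.5435 um


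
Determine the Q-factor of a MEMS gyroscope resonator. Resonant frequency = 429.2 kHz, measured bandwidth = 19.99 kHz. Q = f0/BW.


Step 1: Q = f0 / bandwidth
Step 2: Q = 429.2 / 19.99
Q = 21.5


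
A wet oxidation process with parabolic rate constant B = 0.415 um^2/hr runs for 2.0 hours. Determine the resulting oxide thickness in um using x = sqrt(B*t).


Step 1: Compute B*t = 0.415 * 2.0 = 0.83
Step 2: x = sqrt(0.83)
x = 0.911 um


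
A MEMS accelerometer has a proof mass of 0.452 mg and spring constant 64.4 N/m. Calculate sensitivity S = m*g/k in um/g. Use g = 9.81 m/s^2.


Step 1: Convert mass: m = 0.452 mg = 4.52e-07 kg
Step 2: S = m * g / k = 4.52e-07 * 9.81 / 64.4
Step 3: S = 6.89e-08 m/g
Step 4: Convert to um/g: S = 0.069 um/g


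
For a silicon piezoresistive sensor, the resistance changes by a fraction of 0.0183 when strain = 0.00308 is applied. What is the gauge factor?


Step 1: Identify values.
dR/R = 0.0183, strain = 0.00308
Step 2: GF = (dR/R) / strain = 0.0183 / 0.00308
GF = 5.9


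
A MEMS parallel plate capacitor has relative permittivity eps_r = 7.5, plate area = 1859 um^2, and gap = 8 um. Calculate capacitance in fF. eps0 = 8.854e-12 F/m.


Step 1: Convert area to m^2: A = 1859e-12 m^2
Step 2: Convert gap to m: d = 8e-6 m
Step 3: C = eps0 * eps_r * A / d
C = 8.854e-12 * 7.5 * 1859e-12 / 8e-6
Step 4: Convert to fF (multiply by 1e15).
C = 15.43 fF


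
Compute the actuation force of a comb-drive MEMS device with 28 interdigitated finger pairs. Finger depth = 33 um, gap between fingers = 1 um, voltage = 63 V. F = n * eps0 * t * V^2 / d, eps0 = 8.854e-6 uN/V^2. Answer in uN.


Step 1: Parameters: n=28, eps0=8.854e-6 uN/V^2, t=33 um, V=63 V, d=1 um
Step 2: V^2 = 3969
Step 3: F = 28 * 8.854e-6 * 33 * 3969 / 1
F = 32.471 uN


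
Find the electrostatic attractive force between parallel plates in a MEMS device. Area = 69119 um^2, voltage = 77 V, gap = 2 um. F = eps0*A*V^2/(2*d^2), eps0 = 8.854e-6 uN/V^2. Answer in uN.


Step 1: Identify parameters.
eps0 = 8.854e-6 uN/V^2, A = 69119 um^2, V = 77 V, d = 2 um
Step 2: Compute V^2 = 77^2 = 5929
Step 3: Compute d^2 = 2^2 = 4
Step 4: F = 0.5 * 8.854e-6 * 69119 * 5929 / 4
F = 453.553 uN


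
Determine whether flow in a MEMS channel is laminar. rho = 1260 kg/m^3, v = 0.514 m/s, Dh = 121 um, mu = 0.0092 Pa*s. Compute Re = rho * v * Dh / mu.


Step 1: Convert Dh to meters: Dh = 121e-6 m
Step 2: Re = rho * v * Dh / mu
Re = 1260 * 0.514 * 121e-6 / 0.0092
Re = 8.518
Since Re = 8.518 is below ~2300, the flow is laminar.


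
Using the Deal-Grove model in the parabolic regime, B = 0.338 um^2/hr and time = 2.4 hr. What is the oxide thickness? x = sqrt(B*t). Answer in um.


Step 1: Compute B*t = 0.338 * 2.4 = 0.8112
Step 2: x = sqrt(0.8112)
x = 0.901 um


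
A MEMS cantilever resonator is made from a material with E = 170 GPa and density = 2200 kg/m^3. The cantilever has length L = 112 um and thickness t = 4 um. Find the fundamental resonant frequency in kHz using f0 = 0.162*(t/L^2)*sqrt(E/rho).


Step 1: Convert units to SI.
t_SI = 4e-6 m, L_SI = 112e-6 m
Step 2: Calculate sqrt(E/rho).
sqrt(170e9 / 2200) = 8790.49 m/s
Step 3: Compute f0.
f0 = 0.162 * 4e-6 / (112e-6)^2 * 8790.49 = 454100.6 Hz = 454.1 kHz


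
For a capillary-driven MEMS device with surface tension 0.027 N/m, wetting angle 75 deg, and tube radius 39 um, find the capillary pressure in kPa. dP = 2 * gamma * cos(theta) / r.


Step 1: cos(75 deg) = 0.2588
Step 2: Convert r to m: r = 39e-6 m
Step 3: dP = 2 * 0.027 * 0.2588 / 39e-6 = 358.3 Pa
Step 4: Convert Pa to kPa (divide by 1000).
dP = 0.36 kPa


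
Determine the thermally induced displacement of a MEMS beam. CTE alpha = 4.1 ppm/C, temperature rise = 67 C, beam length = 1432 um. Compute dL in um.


Step 1: Convert CTE: alpha = 4.1 ppm/C = 4.1e-6 /C
Step 2: dL = 4.1e-6 * 67 * 1432
dL = 0.3934 um


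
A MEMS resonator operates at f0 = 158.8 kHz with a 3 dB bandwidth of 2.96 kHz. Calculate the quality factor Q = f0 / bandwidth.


Step 1: Q = f0 / bandwidth
Step 2: Q = 158.8 / 2.96
Q = 53.6


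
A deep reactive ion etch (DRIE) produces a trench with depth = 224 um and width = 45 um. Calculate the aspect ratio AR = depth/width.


Step 1: AR = depth / width
Step 2: AR = 224 / 45
AR = 5.0


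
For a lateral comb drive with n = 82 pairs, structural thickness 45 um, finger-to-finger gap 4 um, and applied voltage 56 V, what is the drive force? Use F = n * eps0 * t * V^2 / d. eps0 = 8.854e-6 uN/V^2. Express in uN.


Step 1: Parameters: n=82, eps0=8.854e-6 uN/V^2, t=45 um, V=56 V, d=4 um
Step 2: V^2 = 3136
Step 3: F = 82 * 8.854e-6 * 45 * 3136 / 4
F = 25.614 uN


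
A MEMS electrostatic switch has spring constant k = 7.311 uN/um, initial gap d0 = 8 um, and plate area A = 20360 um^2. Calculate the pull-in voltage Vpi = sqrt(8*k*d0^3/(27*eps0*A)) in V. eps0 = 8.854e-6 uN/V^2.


Step 1: Compute numerator: 8 * k * d0^3 = 8 * 7.311 * 8^3 = 29945.856
Step 2: Compute denominator: 27 * eps0 * A = 27 * 8.854e-6 * 20360 = 4.867221
Step 3: Vpi = sqrt(29945.856 / 4.867221)
Vpi = 78.44 V


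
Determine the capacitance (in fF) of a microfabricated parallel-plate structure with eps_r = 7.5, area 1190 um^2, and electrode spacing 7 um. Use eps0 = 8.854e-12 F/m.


Step 1: Convert area to m^2: A = 1190e-12 m^2
Step 2: Convert gap to m: d = 7e-6 m
Step 3: C = eps0 * eps_r * A / d
C = 8.854e-12 * 7.5 * 1190e-12 / 7e-6
Step 4: Convert to fF (multiply by 1e15).
C = 11.29 fF


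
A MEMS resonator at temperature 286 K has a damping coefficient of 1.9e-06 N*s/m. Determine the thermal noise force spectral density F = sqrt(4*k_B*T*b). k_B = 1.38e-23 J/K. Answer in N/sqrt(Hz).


Step 1: Compute 4 * k_B * T * b
= 4 * 1.38e-23 * 286 * 1.9e-06
= 2.9996e-26 N^2/Hz
Step 2: F_noise = sqrt(2.9996e-26)
F_noise = 1.73e-13 N/sqrt(Hz)


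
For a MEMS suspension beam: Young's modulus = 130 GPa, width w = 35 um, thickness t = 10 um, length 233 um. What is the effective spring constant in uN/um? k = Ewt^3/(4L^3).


Step 1: Convert E to consistent units (1 GPa = 1000 uN/um^2).
E = 130 GPa = 130000 uN/um^2
Step 2: Compute t^3 = 10^3 = 1000
Step 3: Compute L^3 = 233^3 = 12649337
Step 4: k = 130000 * 35 * 1000 / (4 * 12649337)
k = 89.9257 uN/um


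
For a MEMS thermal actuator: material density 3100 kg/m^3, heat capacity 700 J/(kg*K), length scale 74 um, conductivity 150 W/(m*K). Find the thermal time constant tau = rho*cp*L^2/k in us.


Step 1: Convert L to m: L = 74e-6 m
Step 2: L^2 = (74e-6)^2 = 5.476e-09 m^2
Step 3: tau = 3100 * 700 * 5.476e-09 / 150 = 7.921947e-05 s
Step 4: Convert to microseconds (multiply by 1e6).
tau = 79.219 us


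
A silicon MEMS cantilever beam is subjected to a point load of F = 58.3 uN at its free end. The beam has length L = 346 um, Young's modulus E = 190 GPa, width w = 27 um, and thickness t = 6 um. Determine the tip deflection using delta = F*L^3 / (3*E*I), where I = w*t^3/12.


Step 1: Calculate the second moment of area.
I = w * t^3 / 12 = 27 * 6^3 / 12 = 486.0 um^4
Step 2: Convert E to consistent units (1 GPa = 1000 uN/um^2).
E = 190 GPa = 190000 uN/um^2
Step 3: Calculate tip deflection.
delta = F * L^3 / (3 * E * I)
delta = 58.3 * 346^3 / (3 * 190000 * 486.0)
delta = 8.7174 um


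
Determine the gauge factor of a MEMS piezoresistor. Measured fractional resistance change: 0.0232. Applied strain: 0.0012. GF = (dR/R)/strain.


Step 1: Identify values.
dR/R = 0.0232, strain = 0.0012
Step 2: GF = (dR/R) / strain = 0.0232 / 0.0012
GF = 19.3


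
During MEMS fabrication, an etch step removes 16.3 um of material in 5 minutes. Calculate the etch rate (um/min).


Step 1: Etch rate = depth / time
Step 2: rate = 16.3 / 5
rate = 3.26 um/min


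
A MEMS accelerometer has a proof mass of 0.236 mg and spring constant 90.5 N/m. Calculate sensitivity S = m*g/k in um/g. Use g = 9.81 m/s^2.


Step 1: Convert mass: m = 0.236 mg = 2.36e-07 kg
Step 2: S = m * g / k = 2.36e-07 * 9.81 / 90.5
Step 3: S = 2.56e-08 m/g
Step 4: Convert to um/g: S = 0.026 um/g


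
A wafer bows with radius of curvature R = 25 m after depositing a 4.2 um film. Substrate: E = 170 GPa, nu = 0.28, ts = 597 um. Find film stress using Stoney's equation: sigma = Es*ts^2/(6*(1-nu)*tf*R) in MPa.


Step 1: Compute numerator: Es * ts^2 = 170 * 597^2 = 60589530 (GPa*um^2)
Step 2: Compute denominator (R in um): 6*(1-nu)*tf*R = 6*0.72*4.2*25e6 = 453600000.0 (um^2)
Step 3: sigma (GPa) = 60589530 / 453600000.0 = 1.33575e-01 GPa
Step 4: Convert to MPa (x1000): sigma = 133.6 MPa


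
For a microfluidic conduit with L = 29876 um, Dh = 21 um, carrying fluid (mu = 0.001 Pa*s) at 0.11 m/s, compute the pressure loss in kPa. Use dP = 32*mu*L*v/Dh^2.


Step 1: Convert to SI: L = 29876e-6 m, Dh = 21e-6 m
Step 2: dP = 32 * 0.001 * 29876e-6 * 0.11 / (21e-6)^2
Step 3: dP = 238466.03 Pa
Step 4: Convert to kPa: dP = 238.47 kPa


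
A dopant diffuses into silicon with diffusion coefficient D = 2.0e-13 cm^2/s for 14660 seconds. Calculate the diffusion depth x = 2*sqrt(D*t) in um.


Step 1: Compute D*t = 2.0e-13 * 14660 = 2.932e-09 cm^2
Step 2: sqrt(D*t) = 5.41479e-05 cm
Step 3: x = 2 * 5.41479e-05 cm = 1.082958e-04 cm
Step 4: Convert to um (1 cm = 1e4 um): x = 1.083 um


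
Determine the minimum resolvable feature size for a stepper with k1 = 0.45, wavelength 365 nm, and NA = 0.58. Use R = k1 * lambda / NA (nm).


Step 1: Identify values: k1 = 0.45, lambda = 365 nm, NA = 0.58
Step 2: R = k1 * lambda / NA
R = 0.45 * 365 / 0.58
R = 283.2 nm


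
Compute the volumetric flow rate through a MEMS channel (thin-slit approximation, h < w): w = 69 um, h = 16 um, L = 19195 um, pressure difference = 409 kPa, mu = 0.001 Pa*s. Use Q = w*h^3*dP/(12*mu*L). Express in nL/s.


Step 1: Convert all dimensions to SI (meters).
w = 69e-6 m, h = 16e-6 m, L = 19195e-6 m, dP = 409e3 Pa
Step 2: Q = w * h^3 * dP / (12 * mu * L)
Q = 69e-6 * (16e-6)^3 * 409e3 / (12 * 0.001 * 19195e-6) = 5.0183735e-10 m^3/s
Step 3: Convert Q from m^3/s to nL/s (1 m^3 = 1e12 nL, so multiply by 1e12).
Q = 501.837 nL/s


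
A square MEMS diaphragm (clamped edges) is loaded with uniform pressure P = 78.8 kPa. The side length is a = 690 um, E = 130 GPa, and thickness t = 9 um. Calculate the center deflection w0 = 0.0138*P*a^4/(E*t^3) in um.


Step 1: Convert pressure to compatible units (E is in GPa, so P in GPa).
P = 78.8 kPa = 78.8e-6 GPa
Step 2: Compute numerator: 0.0138 * P * a^4.
a^4 = 690^4 = 226671210000
numerator = 0.0138 * 78.8e-6 * 226671210000 = 2.464913e+05
Step 3: Compute denominator: E * t^3 = 130 * 9^3 = 94770
Step 4: w0 = numerator / denominator = 2.464913e+05 / 94770 = 2.6009 um


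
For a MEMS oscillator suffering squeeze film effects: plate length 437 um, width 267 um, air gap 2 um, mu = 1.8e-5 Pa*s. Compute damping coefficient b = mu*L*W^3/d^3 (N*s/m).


Step 1: Convert to SI.
L = 437e-6 m, W = 267e-6 m, d = 2e-6 m
Step 2: W^3 = (267e-6)^3 = 1.90e-11 m^3
Step 3: d^3 = (2e-6)^3 = 8.00e-18 m^3
Step 4: b = 1.8e-5 * 437e-6 * 1.90e-11 / 8.00e-18
b = 1.87e-02 N*s/m


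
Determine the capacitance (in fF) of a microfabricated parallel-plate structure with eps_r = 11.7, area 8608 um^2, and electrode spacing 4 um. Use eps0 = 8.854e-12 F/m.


Step 1: Convert area to m^2: A = 8608e-12 m^2
Step 2: Convert gap to m: d = 4e-6 m
Step 3: C = eps0 * eps_r * A / d
C = 8.854e-12 * 11.7 * 8608e-12 / 4e-6
Step 4: Convert to fF (multiply by 1e15).
C = 222.93 fF


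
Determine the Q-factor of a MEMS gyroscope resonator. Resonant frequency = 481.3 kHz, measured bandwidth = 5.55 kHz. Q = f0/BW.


Step 1: Q = f0 / bandwidth
Step 2: Q = 481.3 / 5.55
Q = 86.7


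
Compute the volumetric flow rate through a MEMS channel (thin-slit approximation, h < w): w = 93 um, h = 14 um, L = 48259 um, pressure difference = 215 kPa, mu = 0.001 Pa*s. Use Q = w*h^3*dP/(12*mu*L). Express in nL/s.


Step 1: Convert all dimensions to SI (meters).
w = 93e-6 m, h = 14e-6 m, L = 48259e-6 m, dP = 215e3 Pa
Step 2: Q = w * h^3 * dP / (12 * mu * L)
Q = 93e-6 * (14e-6)^3 * 215e3 / (12 * 0.001 * 48259e-6) = 9.474274e-11 m^3/s
Step 3: Convert Q from m^3/s to nL/s (1 m^3 = 1e12 nL, so multiply by 1e12).
Q = 94.743 nL/s


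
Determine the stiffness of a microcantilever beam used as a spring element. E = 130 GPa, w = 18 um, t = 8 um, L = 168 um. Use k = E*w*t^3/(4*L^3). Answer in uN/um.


Step 1: Convert E to consistent units (1 GPa = 1000 uN/um^2).
E = 130 GPa = 130000 uN/um^2
Step 2: Compute t^3 = 8^3 = 512
Step 3: Compute L^3 = 168^3 = 4741632
Step 4: k = 130000 * 18 * 512 / (4 * 4741632)
k = 63.1681 uN/um


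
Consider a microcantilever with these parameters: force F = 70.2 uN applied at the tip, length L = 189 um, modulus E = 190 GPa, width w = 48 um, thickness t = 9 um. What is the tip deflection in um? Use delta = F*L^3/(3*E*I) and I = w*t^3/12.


Step 1: Calculate the second moment of area.
I = w * t^3 / 12 = 48 * 9^3 / 12 = 2916.0 um^4
Step 2: Convert E to consistent units (1 GPa = 1000 uN/um^2).
E = 190 GPa = 190000 uN/um^2
Step 3: Calculate tip deflection.
delta = F * L^3 / (3 * E * I)
delta = 70.2 * 189^3 / (3 * 190000 * 2916.0)
delta = 0.2851 um


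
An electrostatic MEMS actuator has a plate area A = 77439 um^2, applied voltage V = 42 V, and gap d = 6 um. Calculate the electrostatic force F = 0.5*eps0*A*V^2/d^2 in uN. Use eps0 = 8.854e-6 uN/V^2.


Step 1: Identify parameters.
eps0 = 8.854e-6 uN/V^2, A = 77439 um^2, V = 42 V, d = 6 um
Step 2: Compute V^2 = 42^2 = 1764
Step 3: Compute d^2 = 6^2 = 36
Step 4: F = 0.5 * 8.854e-6 * 77439 * 1764 / 36
F = 16.798 uN


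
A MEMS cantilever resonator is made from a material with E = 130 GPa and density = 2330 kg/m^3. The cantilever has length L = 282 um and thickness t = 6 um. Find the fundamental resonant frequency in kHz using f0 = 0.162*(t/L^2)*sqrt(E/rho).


Step 1: Convert units to SI.
t_SI = 6e-6 m, L_SI = 282e-6 m
Step 2: Calculate sqrt(E/rho).
sqrt(130e9 / 2330) = 7469.54 m/s
Step 3: Compute f0.
f0 = 0.162 * 6e-6 / (282e-6)^2 * 7469.54 = 91298.1 Hz = 91.3 kHz


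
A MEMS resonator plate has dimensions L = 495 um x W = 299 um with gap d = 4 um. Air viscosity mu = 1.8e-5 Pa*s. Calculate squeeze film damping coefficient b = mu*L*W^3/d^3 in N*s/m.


Step 1: Convert to SI.
L = 495e-6 m, W = 299e-6 m, d = 4e-6 m
Step 2: W^3 = (299e-6)^3 = 2.67e-11 m^3
Step 3: d^3 = (4e-6)^3 = 6.40e-17 m^3
Step 4: b = 1.8e-5 * 495e-6 * 2.67e-11 / 6.40e-17
b = 3.72e-03 N*s/m


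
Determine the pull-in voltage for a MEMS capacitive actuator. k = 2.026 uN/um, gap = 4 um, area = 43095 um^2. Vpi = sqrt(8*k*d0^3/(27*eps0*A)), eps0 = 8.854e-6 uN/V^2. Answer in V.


Step 1: Compute numerator: 8 * k * d0^3 = 8 * 2.026 * 4^3 = 1037.312
Step 2: Compute denominator: 27 * eps0 * A = 27 * 8.854e-6 * 43095 = 10.302205
Step 3: Vpi = sqrt(1037.312 / 10.302205)
Vpi = 10.03 V


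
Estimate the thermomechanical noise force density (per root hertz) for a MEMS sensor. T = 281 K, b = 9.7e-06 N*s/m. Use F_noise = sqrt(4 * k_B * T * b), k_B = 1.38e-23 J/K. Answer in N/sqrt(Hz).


Step 1: Compute 4 * k_B * T * b
= 4 * 1.38e-23 * 281 * 9.7e-06
= 1.5046e-25 N^2/Hz
Step 2: F_noise = sqrt(1.5046e-25)
F_noise = 3.88e-13 N/sqrt(Hz)


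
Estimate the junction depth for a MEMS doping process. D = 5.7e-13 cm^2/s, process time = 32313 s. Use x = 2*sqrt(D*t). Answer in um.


Step 1: Compute D*t = 5.7e-13 * 32313 = 1.841841e-08 cm^2
Step 2: sqrt(D*t) = 1.35714e-04 cm
Step 3: x = 2 * 1.35714e-04 cm = 2.71428e-04 cm
Step 4: Convert to um (1 cm = 1e4 um): x = 2.714 um


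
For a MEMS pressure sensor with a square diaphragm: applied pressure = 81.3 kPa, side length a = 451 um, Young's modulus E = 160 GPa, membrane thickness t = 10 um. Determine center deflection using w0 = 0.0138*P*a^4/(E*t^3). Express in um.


Step 1: Convert pressure to compatible units (E is in GPa, so P in GPa).
P = 81.3 kPa = 81.3e-6 GPa
Step 2: Compute numerator: 0.0138 * P * a^4.
a^4 = 451^4 = 41371966801
numerator = 0.0138 * 81.3e-6 * 41371966801 = 4.64169e+04
Step 3: Compute denominator: E * t^3 = 160 * 10^3 = 160000
Step 4: w0 = numerator / denominator = 4.64169e+04 / 160000 = 0.2901 um


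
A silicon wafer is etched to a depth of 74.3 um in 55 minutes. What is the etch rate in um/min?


Step 1: Etch rate = depth / time
Step 2: rate = 74.3 / 55
rate = 1.351 um/min


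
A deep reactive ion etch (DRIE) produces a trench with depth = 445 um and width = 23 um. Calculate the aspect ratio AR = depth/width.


Step 1: AR = depth / width
Step 2: AR = 445 / 23
AR = 19.3


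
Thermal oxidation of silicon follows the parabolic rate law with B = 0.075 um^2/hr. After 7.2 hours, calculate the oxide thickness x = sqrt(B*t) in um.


Step 1: Compute B*t = 0.075 * 7.2 = 0.54
Step 2: x = sqrt(0.54)
x = 0.735 um


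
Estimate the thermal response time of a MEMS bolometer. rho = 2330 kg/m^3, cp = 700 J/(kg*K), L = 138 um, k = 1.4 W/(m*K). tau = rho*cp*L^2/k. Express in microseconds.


Step 1: Convert L to m: L = 138e-6 m
Step 2: L^2 = (138e-6)^2 = 1.9044e-08 m^2
Step 3: tau = 2330 * 700 * 1.9044e-08 / 1.4 = 2.218626e-02 s
Step 4: Convert to microseconds (multiply by 1e6).
tau = 22186.26 us


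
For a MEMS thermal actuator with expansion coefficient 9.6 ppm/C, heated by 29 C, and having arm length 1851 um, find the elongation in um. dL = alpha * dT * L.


Step 1: Convert CTE: alpha = 9.6 ppm/C = 9.6e-6 /C
Step 2: dL = 9.6e-6 * 29 * 1851
dL = 0.5153 um


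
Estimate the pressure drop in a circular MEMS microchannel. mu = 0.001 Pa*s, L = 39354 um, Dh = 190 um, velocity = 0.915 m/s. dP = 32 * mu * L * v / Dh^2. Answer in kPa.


Step 1: Convert to SI: L = 39354e-6 m, Dh = 190e-6 m
Step 2: dP = 32 * 0.001 * 39354e-6 * 0.915 / (190e-6)^2
Step 3: dP = 31919.26 Pa
Step 4: Convert to kPa: dP = 31.92 kPa


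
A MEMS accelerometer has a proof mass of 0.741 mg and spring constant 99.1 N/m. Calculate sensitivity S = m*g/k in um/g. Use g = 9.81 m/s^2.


Step 1: Convert mass: m = 0.741 mg = 7.41e-07 kg
Step 2: S = m * g / k = 7.41e-07 * 9.81 / 99.1
Step 3: S = 7.34e-08 m/g
Step 4: Convert to um/g: S = 0.073 um/g


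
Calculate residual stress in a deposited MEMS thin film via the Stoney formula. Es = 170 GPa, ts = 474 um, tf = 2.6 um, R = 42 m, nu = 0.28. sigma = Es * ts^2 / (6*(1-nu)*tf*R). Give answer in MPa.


Step 1: Compute numerator: Es * ts^2 = 170 * 474^2 = 38194920 (GPa*um^2)
Step 2: Compute denominator (R in um): 6*(1-nu)*tf*R = 6*0.72*2.6*42e6 = 471744000.0 (um^2)
Step 3: sigma (GPa) = 38194920 / 471744000.0 = 8.0965e-02 GPa
Step 4: Convert to MPa (x1000): sigma = 81.0 MPa


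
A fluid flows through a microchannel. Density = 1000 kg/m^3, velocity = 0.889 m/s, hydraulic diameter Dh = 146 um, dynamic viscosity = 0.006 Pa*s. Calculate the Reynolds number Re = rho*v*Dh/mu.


Step 1: Convert Dh to meters: Dh = 146e-6 m
Step 2: Re = rho * v * Dh / mu
Re = 1000 * 0.889 * 146e-6 / 0.006
Re = 21.632


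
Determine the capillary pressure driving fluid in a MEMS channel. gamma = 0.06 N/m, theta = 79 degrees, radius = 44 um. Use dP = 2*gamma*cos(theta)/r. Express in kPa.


Step 1: cos(79 deg) = 0.1908
Step 2: Convert r to m: r = 44e-6 m
Step 3: dP = 2 * 0.06 * 0.1908 / 44e-6 = 520.4 Pa
Step 4: Convert Pa to kPa (divide by 1000).
dP = 0.52 kPa


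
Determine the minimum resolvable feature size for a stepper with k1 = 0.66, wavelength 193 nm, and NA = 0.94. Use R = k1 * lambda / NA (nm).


Step 1: Identify values: k1 = 0.66, lambda = 193 nm, NA = 0.94
Step 2: R = k1 * lambda / NA
R = 0.66 * 193 / 0.94
R = 135.5 nm


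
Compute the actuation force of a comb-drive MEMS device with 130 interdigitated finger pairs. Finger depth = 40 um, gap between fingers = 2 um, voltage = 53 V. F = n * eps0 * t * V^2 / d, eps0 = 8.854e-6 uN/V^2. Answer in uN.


Step 1: Parameters: n=130, eps0=8.854e-6 uN/V^2, t=40 um, V=53 V, d=2 um
Step 2: V^2 = 2809
Step 3: F = 130 * 8.854e-6 * 40 * 2809 / 2
F = 64.664 uN


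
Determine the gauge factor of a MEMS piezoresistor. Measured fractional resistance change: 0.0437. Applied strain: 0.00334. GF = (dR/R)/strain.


Step 1: Identify values.
dR/R = 0.0437, strain = 0.00334
Step 2: GF = (dR/R) / strain = 0.0437 / 0.00334
GF = 13.1


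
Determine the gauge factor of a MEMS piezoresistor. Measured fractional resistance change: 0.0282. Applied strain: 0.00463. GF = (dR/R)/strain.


Step 1: Identify values.
dR/R = 0.0282, strain = 0.00463
Step 2: GF = (dR/R) / strain = 0.0282 / 0.00463
GF = 6.1


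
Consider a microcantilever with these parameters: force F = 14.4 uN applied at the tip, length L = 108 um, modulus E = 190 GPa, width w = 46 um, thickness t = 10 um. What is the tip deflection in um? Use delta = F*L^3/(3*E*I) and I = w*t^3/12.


Step 1: Calculate the second moment of area.
I = w * t^3 / 12 = 46 * 10^3 / 12 = 3833.3333 um^4
Step 2: Convert E to consistent units (1 GPa = 1000 uN/um^2).
E = 190 GPa = 190000 uN/um^2
Step 3: Calculate tip deflection.
delta = F * L^3 / (3 * E * I)
delta = 14.4 * 108^3 / (3 * 190000 * 3833.3333)
delta = 0.0083 um


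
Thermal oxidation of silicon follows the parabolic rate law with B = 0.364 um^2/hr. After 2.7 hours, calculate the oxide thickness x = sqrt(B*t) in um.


Step 1: Compute B*t = 0.364 * 2.7 = 0.9828
Step 2: x = sqrt(0.9828)
x = 0.991 um


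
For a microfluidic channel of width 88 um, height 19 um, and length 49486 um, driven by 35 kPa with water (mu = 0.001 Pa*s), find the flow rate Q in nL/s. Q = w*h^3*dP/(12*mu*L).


Step 1: Convert all dimensions to SI (meters).
w = 88e-6 m, h = 19e-6 m, L = 49486e-6 m, dP = 35e3 Pa
Step 2: Q = w * h^3 * dP / (12 * mu * L)
Q = 88e-6 * (19e-6)^3 * 35e3 / (12 * 0.001 * 49486e-6) = 3.557525e-11 m^3/s
Step 3: Convert Q from m^3/s to nL/s (1 m^3 = 1e12 nL, so multiply by 1e12).
Q = 35.575 nL/s


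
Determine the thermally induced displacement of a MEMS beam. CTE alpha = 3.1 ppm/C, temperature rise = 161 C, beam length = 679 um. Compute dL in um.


Step 1: Convert CTE: alpha = 3.1 ppm/C = 3.1e-6 /C
Step 2: dL = 3.1e-6 * 161 * 679
dL = 0.3389 um


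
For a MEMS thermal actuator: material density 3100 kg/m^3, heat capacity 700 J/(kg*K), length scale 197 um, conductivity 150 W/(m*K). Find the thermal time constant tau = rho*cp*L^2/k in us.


Step 1: Convert L to m: L = 197e-6 m
Step 2: L^2 = (197e-6)^2 = 3.8809e-08 m^2
Step 3: tau = 3100 * 700 * 3.8809e-08 / 150 = 5.6143687e-04 s
Step 4: Convert to microseconds (multiply by 1e6).
tau = 561.437 us


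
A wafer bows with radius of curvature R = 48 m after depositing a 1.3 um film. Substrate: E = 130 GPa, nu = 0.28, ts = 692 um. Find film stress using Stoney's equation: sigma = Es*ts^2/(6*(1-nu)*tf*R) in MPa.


Step 1: Compute numerator: Es * ts^2 = 130 * 692^2 = 62252320 (GPa*um^2)
Step 2: Compute denominator (R in um): 6*(1-nu)*tf*R = 6*0.72*1.3*48e6 = 269568000.0 (um^2)
Step 3: sigma (GPa) = 62252320 / 269568000.0 = 2.30934e-01 GPa
Step 4: Convert to MPa (x1000): sigma = 230.9 MPa


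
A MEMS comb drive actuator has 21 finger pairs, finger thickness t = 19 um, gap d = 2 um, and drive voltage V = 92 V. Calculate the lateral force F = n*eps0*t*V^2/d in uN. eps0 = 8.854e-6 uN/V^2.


Step 1: Parameters: n=21, eps0=8.854e-6 uN/V^2, t=19 um, V=92 V, d=2 um
Step 2: V^2 = 8464
Step 3: F = 21 * 8.854e-6 * 19 * 8464 / 2
F = 14.951 uN


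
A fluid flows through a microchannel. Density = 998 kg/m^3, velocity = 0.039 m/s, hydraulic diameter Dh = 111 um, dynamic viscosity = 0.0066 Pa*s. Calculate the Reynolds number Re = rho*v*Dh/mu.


Step 1: Convert Dh to meters: Dh = 111e-6 m
Step 2: Re = rho * v * Dh / mu
Re = 998 * 0.039 * 111e-6 / 0.0066
Re = 0.655


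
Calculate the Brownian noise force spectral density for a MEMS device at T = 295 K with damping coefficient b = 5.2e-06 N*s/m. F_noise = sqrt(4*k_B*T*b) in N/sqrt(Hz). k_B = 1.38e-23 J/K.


Step 1: Compute 4 * k_B * T * b
= 4 * 1.38e-23 * 295 * 5.2e-06
= 8.4677e-26 N^2/Hz
Step 2: F_noise = sqrt(8.4677e-26)
F_noise = 2.91e-13 N/sqrt(Hz)


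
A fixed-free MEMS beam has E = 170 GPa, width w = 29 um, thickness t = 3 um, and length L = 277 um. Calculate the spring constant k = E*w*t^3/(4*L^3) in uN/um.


Step 1: Convert E to consistent units (1 GPa = 1000 uN/um^2).
E = 170 GPa = 170000 uN/um^2
Step 2: Compute t^3 = 3^3 = 27
Step 3: Compute L^3 = 277^3 = 21253933
Step 4: k = 170000 * 29 * 27 / (4 * 21253933)
k = 1.5657 uN/um


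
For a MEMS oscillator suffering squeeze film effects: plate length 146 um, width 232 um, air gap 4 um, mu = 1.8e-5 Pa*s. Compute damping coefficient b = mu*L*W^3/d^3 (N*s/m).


Step 1: Convert to SI.
L = 146e-6 m, W = 232e-6 m, d = 4e-6 m
Step 2: W^3 = (232e-6)^3 = 1.25e-11 m^3
Step 3: d^3 = (4e-6)^3 = 6.40e-17 m^3
Step 4: b = 1.8e-5 * 146e-6 * 1.25e-11 / 6.40e-17
b = 5.13e-04 N*s/m


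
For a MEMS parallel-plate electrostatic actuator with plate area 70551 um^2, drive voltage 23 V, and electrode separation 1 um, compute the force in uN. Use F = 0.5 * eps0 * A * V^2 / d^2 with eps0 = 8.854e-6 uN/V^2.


Step 1: Identify parameters.
eps0 = 8.854e-6 uN/V^2, A = 70551 um^2, V = 23 V, d = 1 um
Step 2: Compute V^2 = 23^2 = 529
Step 3: Compute d^2 = 1^2 = 1
Step 4: F = 0.5 * 8.854e-6 * 70551 * 529 / 1
F = 165.222 uN


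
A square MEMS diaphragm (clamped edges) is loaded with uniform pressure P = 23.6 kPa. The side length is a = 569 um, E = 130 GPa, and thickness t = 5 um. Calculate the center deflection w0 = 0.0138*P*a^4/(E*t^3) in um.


Step 1: Convert pressure to compatible units (E is in GPa, so P in GPa).
P = 23.6 kPa = 23.6e-6 GPa
Step 2: Compute numerator: 0.0138 * P * a^4.
a^4 = 569^4 = 104821185121
numerator = 0.0138 * 23.6e-6 * 104821185121 = 3.413816e+04
Step 3: Compute denominator: E * t^3 = 130 * 5^3 = 16250
Step 4: w0 = numerator / denominator = 3.413816e+04 / 16250 = 2.1008 um


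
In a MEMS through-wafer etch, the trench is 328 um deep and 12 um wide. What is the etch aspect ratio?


Step 1: AR = depth / width
Step 2: AR = 328 / 12
AR = 27.3


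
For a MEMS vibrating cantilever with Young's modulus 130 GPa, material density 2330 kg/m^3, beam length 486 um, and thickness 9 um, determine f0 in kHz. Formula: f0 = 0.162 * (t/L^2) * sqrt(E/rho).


Step 1: Convert units to SI.
t_SI = 9e-6 m, L_SI = 486e-6 m
Step 2: Calculate sqrt(E/rho).
sqrt(130e9 / 2330) = 7469.54 m/s
Step 3: Compute f0.
f0 = 0.162 * 9e-6 / (486e-6)^2 * 7469.54 = 46108.3 Hz = 46.11 kHz


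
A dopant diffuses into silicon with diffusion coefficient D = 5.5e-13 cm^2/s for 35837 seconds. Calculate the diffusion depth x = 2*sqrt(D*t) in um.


Step 1: Compute D*t = 5.5e-13 * 35837 = 1.971035e-08 cm^2
Step 2: sqrt(D*t) = 1.40394e-04 cm
Step 3: x = 2 * 1.40394e-04 cm = 2.80788e-04 cm
Step 4: Convert to um (1 cm = 1e4 um): x = 2.808 um


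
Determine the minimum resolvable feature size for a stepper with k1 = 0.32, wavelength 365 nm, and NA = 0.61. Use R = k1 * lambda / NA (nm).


Step 1: Identify values: k1 = 0.32, lambda = 365 nm, NA = 0.61
Step 2: R = k1 * lambda / NA
R = 0.32 * 365 / 0.61
R = 191.5 nm
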